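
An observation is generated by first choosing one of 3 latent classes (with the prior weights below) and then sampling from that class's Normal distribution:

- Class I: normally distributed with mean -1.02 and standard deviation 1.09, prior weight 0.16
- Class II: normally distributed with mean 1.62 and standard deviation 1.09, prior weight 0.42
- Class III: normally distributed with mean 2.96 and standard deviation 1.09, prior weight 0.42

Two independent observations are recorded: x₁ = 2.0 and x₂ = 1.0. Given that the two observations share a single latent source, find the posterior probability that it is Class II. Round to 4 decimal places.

0.8546

Apply Bayes' rule: the posterior for each component is proportional to its prior times its likelihood at x.
Since both observations come from the same component, the likelihood for component k is f_k(x₁)·f_k(x₂).
  p_I = [0.00788065] × [0.0657226] = 0.000517937
  p_II = [0.344423] × [0.311335] = 0.107231
  p_III = [0.248339] × [0.0726708] = 0.018047
Unnormalised posteriors:
  π_I·p_I = 0.16 × 0.000517937 = 8.28699e-05
  π_II·p_II = 0.42 × 0.107231 = 0.0450369
  π_III·p_III = 0.42 × 0.018047 = 0.00757973
Evidence: 8.28699e-05 + 0.0450369 + 0.00757973 = 0.0526995
Responsibility of Class II: 0.0450369 / 0.0526995 ≈ 0.8546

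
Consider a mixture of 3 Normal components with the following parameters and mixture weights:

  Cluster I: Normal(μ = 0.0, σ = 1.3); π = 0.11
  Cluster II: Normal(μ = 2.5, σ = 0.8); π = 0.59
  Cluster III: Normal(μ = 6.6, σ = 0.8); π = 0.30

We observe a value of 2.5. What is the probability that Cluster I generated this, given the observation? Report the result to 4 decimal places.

0.0177

Apply Bayes' rule: the posterior for each component is proportional to its prior times its likelihood at x.
Evaluate each component's likelihood at the observed value:
  f_I = (1/(1.3·√(2π)))·exp(−(2.5−0.0)²/(2·1.3²)) = 0.306879·exp(-1.84911) = 0.0482956
  f_II = (1/(0.8·√(2π)))·exp(−(2.5−2.5)²/(2·0.8²)) = 0.498678·exp(-0.00000) = 0.498678
  f_III = (1/(0.8·√(2π)))·exp(−(2.5−6.6)²/(2·0.8²)) = 0.498678·exp(-13.13281) = 9.86988e-07
Multiply by the mixture weights:
  π_I·f_I = 0.11 × 0.0482956 = 0.00531251
  π_II·f_II = 0.59 × 0.498678 = 0.29422
  π_III·f_III = 0.30 × 9.86988e-07 = 2.96097e-07
Sum: 0.00531251 + 0.29422 + 2.96097e-07 = 0.299533
Responsibility of Cluster I: 0.00531251 / 0.299533 ≈ 0.0177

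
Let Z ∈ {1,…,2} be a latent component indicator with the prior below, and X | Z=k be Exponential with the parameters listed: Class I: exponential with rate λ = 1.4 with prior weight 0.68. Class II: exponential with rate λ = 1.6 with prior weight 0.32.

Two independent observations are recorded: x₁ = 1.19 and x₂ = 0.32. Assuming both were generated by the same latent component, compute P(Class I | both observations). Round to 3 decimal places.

0.688

The responsibility of component k is P(Z=k) f_k(x) divided by Σ_j P(Z=j) f_j(x).
Since both observations come from the same component, the likelihood for component k is f_k(x₁)·f_k(x₂).
  f_I = [1.4·e^(−1.4·1.19) = 1.4·e^(−1.6660) = 0.264602] × [0.894467] = 0.236678
  f_II = [1.6·e^(−1.6·1.19) = 1.6·e^(−1.9040) = 0.238354] × [0.958873] = 0.228552
Weight by the priors:
  P(Z=I)·f_I = 0.68 × 0.236678 = 0.160941
  P(Z=II)·f_II = 0.32 × 0.228552 = 0.0731366
Sum: 0.160941 + 0.0731366 = 0.234077
P(Class I | x) ≈ 0.688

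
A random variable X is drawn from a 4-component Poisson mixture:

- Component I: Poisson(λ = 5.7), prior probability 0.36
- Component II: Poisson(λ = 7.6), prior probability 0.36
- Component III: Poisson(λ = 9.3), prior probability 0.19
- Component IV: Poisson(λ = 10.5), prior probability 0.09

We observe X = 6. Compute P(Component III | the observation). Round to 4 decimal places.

0.1241

Posterior ∝ prior × likelihood, so P(k | x) ∝ π_k f_k(x); normalise over all components.
Evaluate each component's likelihood at the observed value:
  p_I = e^(−5.7)·5.7^6/6! = 0.159382
  p_II = e^(−7.6)·7.6^6/6! = 0.13394
  p_III = e^(−9.3)·9.3^6/6! = 0.0821536
  p_IV = e^(−10.5)·10.5^6/6! = 0.051252
Unnormalised posteriors:
  π_I·p_I = 0.36 × 0.159382 = 0.0573774
  π_II·p_II = 0.36 × 0.13394 = 0.0482185
  π_III·p_III = 0.19 × 0.0821536 = 0.0156092
  π_IV·p_IV = 0.09 × 0.051252 = 0.00461268
Sum: 0.0573774 + 0.0482185 + 0.0156092 + 0.00461268 = 0.125818
P(Component III | 6) = 0.0156092 / 0.125818 ≈ 0.1241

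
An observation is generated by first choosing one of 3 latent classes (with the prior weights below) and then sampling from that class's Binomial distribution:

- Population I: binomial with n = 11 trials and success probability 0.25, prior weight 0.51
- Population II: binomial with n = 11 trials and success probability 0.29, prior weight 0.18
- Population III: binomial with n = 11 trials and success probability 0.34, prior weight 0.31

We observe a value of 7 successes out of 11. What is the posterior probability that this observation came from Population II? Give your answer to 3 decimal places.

Apply Bayes' rule: the posterior for each component is proportional to its prior times its likelihood at x.
Binomial probabilities:
  L_I = 0.00637293
  L_II = 0.0144655
  L_III = 0.0328884
Unnormalised posteriors:
  w_I·L_I = 0.51 × 0.00637293 = 0.00325019
  w_II·L_II = 0.18 × 0.0144655 = 0.00260379
  w_III·L_III = 0.31 × 0.0328884 = 0.0101954
Evidence: 0.00325019 + 0.00260379 + 0.0101954 = 0.0160494
So the posterior for Population II is 0.00260379 / 0.0160494 ≈ 0.162.

0.162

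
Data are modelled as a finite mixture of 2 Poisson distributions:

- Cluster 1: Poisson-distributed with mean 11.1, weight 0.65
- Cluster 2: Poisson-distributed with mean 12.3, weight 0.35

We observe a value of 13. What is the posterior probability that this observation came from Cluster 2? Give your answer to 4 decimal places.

Apply Bayes' rule: the posterior for each component is proportional to its prior times its likelihood at x.
Poisson probabilities:
  f_1 = 0.0942431
  f_2 = 0.107811
Multiply by the mixture weights:
  π_1·f_1 = 0.65 × 0.0942431 = 0.061258
  π_2·f_2 = 0.35 × 0.107811 = 0.0377339
Sum: 0.061258 + 0.0377339 = 0.098992
Responsibility of Cluster 2: 0.0377339 / 0.098992 ≈ 0.3812

0.3812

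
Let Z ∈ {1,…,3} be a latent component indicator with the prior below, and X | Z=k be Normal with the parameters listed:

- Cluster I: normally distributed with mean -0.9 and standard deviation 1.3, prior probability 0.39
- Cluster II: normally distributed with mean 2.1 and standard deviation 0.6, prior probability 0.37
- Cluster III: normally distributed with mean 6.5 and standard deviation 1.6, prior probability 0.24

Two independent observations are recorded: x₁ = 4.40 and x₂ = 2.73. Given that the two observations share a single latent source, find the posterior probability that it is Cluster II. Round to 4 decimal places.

Apply Bayes' rule: the posterior for each component is proportional to its prior times its likelihood at x.
Since both observations come from the same component, the likelihood for component k is f_k(x₁)·f_k(x₂).
  p_I = [(1/(1.3·√(2π)))·exp(−(4.40−-0.9)²/(2·1.3²)) = 0.306879·exp(-8.31065) = 7.54565e-05] × [0.00622119] = 4.6943e-07
  p_II = [(1/(0.6·√(2π)))·exp(−(4.40−2.1)²/(2·0.6²)) = 0.664904·exp(-7.34722) = 0.000428451] × [0.383137] = 0.000164155
  p_III = [(1/(1.6·√(2π)))·exp(−(4.40−6.5)²/(2·1.6²)) = 0.249339·exp(-0.86133) = 0.105371] × [0.0155313] = 0.00163654
Prior × likelihood for each component:
  π_I·p_I = 0.39 × 4.6943e-07 = 1.83078e-07
  π_II·p_II = 0.37 × 0.000164155 = 6.07374e-05
  π_III·p_III = 0.24 × 0.00163654 = 0.00039277
Sum: 1.83078e-07 + 6.07374e-05 + 0.00039277 = 0.000453691
So the posterior for Cluster II is 6.07374e-05 / 0.000453691 ≈ 0.1339.

0.1339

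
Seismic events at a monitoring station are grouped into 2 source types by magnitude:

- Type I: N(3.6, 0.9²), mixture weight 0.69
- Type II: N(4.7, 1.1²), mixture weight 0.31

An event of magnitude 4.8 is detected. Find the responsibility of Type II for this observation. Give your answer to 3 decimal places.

The responsibility of component k is w_k f_k(x) divided by Σ_j w_j f_j(x).
Component likelihoods at x = 4.8:
  p_I = (1/(0.9·√(2π)))·exp(−(4.8−3.6)²/(2·0.9²)) = 0.443269·exp(-0.88889) = 0.182233
  p_II = (1/(1.1·√(2π)))·exp(−(4.8−4.7)²/(2·1.1²)) = 0.362675·exp(-0.00413) = 0.361179
Weight by the priors:
  w_I·p_I = 0.69 × 0.182233 = 0.125741
  w_II·p_II = 0.31 × 0.361179 = 0.111966
Normaliser: 0.125741 + 0.111966 = 0.237707
P(Type II | the observation) = 0.111966 / 0.237707 ≈ 0.471

0.471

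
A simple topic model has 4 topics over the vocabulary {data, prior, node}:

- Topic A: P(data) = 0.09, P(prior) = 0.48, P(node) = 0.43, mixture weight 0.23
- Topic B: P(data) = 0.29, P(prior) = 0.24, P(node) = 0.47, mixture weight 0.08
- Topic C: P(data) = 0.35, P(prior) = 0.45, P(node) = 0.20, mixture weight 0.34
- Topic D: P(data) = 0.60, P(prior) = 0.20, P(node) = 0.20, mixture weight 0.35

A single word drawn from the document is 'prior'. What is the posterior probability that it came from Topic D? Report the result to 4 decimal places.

0.1985

The responsibility of component k is π_k f_k(x) divided by Σ_j π_j f_j(x).
Evaluate each component's likelihood at the observed value:
  L_A = 0.48
  L_B = 0.24
  L_C = 0.45
  L_D = 0.2
Weight by the priors:
  π_A·L_A = 0.23 × 0.48 = 0.1104
  π_B·L_B = 0.08 × 0.24 = 0.0192
  π_C·L_C = 0.34 × 0.45 = 0.153
  π_D·L_D = 0.35 × 0.2 = 0.07
Evidence: 0.1104 + 0.0192 + 0.153 + 0.07 = 0.3526
P(Topic D | the observation) = 0.07 / 0.3526 ≈ 0.1985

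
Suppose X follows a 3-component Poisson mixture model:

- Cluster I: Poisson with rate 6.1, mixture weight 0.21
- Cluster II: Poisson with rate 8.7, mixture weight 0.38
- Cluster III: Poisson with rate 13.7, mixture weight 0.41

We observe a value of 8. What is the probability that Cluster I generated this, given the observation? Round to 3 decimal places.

0.254

The responsibility of component k is w_k f_k(x) divided by Σ_j w_j f_j(x).
Evaluate each component's likelihood at the observed value:
  L_I = 0.10664
  L_II = 0.135604
  L_III = 0.0345469
Unnormalised posteriors:
  w_I·L_I = 0.21 × 0.10664 = 0.0223945
  w_II·L_II = 0.38 × 0.135604 = 0.0515294
  w_III·L_III = 0.41 × 0.0345469 = 0.0141642
Denominator: 0.0223945 + 0.0515294 + 0.0141642 = 0.0880881
P(Cluster I | data) = 0.0223945 / 0.0880881 ≈ 0.254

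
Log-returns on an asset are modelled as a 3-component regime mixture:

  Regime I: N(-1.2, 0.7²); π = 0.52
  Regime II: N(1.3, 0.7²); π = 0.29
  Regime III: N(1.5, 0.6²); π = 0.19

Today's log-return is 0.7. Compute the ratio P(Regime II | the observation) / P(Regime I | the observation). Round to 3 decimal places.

Only the two components matter; the odds are (π_i f_i(x)) / (π_j f_j(x)).
Normal densities:
  L_I = 0.0143223
  L_II = 0.394707
  L_III = 0.27335
Posterior odds = (π_II·L_II) / (π_I·L_I) = (0.29·0.394707) / (0.52·0.0143223) = 0.114465 / 0.0074476 ≈ 15.369

15.369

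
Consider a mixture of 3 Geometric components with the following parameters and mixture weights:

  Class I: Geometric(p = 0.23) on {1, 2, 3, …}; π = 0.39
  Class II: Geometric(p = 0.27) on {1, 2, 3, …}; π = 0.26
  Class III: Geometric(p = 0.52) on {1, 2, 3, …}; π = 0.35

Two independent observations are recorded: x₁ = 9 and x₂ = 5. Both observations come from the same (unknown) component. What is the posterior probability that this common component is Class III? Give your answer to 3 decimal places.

The responsibility of component k is π_k f_k(x) divided by Σ_j π_j f_j(x).
Since both observations come from the same component, the likelihood for component k is f_k(x₁)·f_k(x₂).
  p_I = [0.23·(1−0.23)^8 = 0.23·0.123574 = 0.0284219] × [0.080852] = 0.00229797
  p_II = [0.27·(1−0.27)^8 = 0.27·0.080646 = 0.0217744] × [0.0766753] = 0.00166956
  p_III = [0.52·(1−0.52)^8 = 0.52·0.00281793 = 0.00146532] × [0.0276038] = 4.04484e-05
Unnormalised posteriors:
  π_I·p_I = 0.39 × 0.00229797 = 0.000896208
  π_II·p_II = 0.26 × 0.00166956 = 0.000434085
  π_III·p_III = 0.35 × 4.04484e-05 = 1.41569e-05
Evidence: 0.000896208 + 0.000434085 + 1.41569e-05 = 0.00134445
Responsibility of Class III: 1.41569e-05 / 0.00134445 ≈ 0.011

0.011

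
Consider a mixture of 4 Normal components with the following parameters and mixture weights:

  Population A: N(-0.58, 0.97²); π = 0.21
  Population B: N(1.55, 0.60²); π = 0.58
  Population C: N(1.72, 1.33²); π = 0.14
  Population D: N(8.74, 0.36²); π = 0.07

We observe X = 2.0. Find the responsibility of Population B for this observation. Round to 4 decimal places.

0.8698

By Bayes' theorem, P(k | x) = P(Z=k) f_k(x) / Σ_j P(Z=j) f_j(x).
Component likelihoods at x = 2.0:
  L_A = (1/(0.97·√(2π)))·exp(−(2.0−-0.58)²/(2·0.97²)) = 0.411281·exp(-3.53725) = 0.0119655
  L_B = (1/(0.60·√(2π)))·exp(−(2.0−1.55)²/(2·0.60²)) = 0.664904·exp(-0.28125) = 0.501896
  L_C = (1/(1.33·√(2π)))·exp(−(2.0−1.72)²/(2·1.33²)) = 0.299957·exp(-0.02216) = 0.293382
  L_D = (1/(0.36·√(2π)))·exp(−(2.0−8.74)²/(2·0.36²)) = 1.108173·exp(-175.26080) = 8.50762e-77
Unnormalised posteriors:
  P(Z=A)·L_A = 0.21 × 0.0119655 = 0.00251275
  P(Z=B)·L_B = 0.58 × 0.501896 = 0.2911
  P(Z=C)·L_C = 0.14 × 0.293382 = 0.0410735
  P(Z=D)·L_D = 0.07 × 8.50762e-77 = 5.95534e-78
Evidence: 0.00251275 + 0.2911 + 0.0410735 + 5.95534e-78 = 0.334686
So the posterior for Population B is 0.2911 / 0.334686 ≈ 0.8698.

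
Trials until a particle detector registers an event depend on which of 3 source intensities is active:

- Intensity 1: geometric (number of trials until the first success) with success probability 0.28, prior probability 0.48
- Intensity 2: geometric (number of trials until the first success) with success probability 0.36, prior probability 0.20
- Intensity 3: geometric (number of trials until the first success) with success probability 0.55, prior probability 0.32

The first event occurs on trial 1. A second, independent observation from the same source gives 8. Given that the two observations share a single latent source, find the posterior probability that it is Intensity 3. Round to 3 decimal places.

0.069

By Bayes' theorem, P(k | x) = π_k f_k(x) / Σ_j π_j f_j(x).
Since both observations come from the same component, the likelihood for component k is f_k(x₁)·f_k(x₂).
  p_1 = [0.28] × [0.0280857] = 0.007864
  p_2 = [0.36] × [0.015833] = 0.00569987
  p_3 = [0.55] × [0.00205518] = 0.00113035
Multiply by the mixture weights:
  π_1·p_1 = 0.48 × 0.007864 = 0.00377472
  π_2·p_2 = 0.20 × 0.00569987 = 0.00113997
  π_3·p_3 = 0.32 × 0.00113035 = 0.000361712
Normaliser: 0.00377472 + 0.00113997 + 0.000361712 = 0.00527641
So the posterior for Intensity 3 is 0.000361712 / 0.00527641 ≈ 0.069.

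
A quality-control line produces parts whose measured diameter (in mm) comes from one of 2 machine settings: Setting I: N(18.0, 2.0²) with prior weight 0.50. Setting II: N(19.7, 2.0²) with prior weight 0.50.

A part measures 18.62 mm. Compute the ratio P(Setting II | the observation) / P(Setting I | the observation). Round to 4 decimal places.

0.9069

Only the two components matter; the odds are (π_i f_i(x)) / (π_j f_j(x)).
Component likelihoods at x = 18.62 mm:
  L_I = 0.190113
  L_II = 0.172409
Posterior odds = (π_II·L_II) / (π_I·L_I) = (0.50·0.172409) / (0.50·0.190113) = 0.0862045 / 0.0950566 ≈ 0.9069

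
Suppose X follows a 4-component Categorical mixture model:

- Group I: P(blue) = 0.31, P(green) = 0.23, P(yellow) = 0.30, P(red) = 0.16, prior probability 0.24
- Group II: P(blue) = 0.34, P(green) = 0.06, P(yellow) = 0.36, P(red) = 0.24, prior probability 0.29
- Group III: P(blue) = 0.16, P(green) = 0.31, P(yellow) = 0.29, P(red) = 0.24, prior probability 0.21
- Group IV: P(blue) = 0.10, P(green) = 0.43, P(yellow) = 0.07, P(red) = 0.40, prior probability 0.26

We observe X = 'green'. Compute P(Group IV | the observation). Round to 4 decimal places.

0.4481

By Bayes' theorem, P(k | x) = π_k f_k(x) / Σ_j π_j f_j(x).
Evaluate each component's likelihood at the observed value:
  L_I = P(green | comp) = 0.23
  L_II = P(green | comp) = 0.06
  L_III = P(green | comp) = 0.31
  L_IV = P(green | comp) = 0.43
Multiply by the mixture weights:
  π_I·L_I = 0.24 × 0.23 = 0.0552
  π_II·L_II = 0.29 × 0.06 = 0.0174
  π_III·L_III = 0.21 × 0.31 = 0.0651
  π_IV·L_IV = 0.26 × 0.43 = 0.1118
Normaliser: 0.0552 + 0.0174 + 0.0651 + 0.1118 = 0.2495
Responsibility of Group IV: 0.1118 / 0.2495 ≈ 0.4481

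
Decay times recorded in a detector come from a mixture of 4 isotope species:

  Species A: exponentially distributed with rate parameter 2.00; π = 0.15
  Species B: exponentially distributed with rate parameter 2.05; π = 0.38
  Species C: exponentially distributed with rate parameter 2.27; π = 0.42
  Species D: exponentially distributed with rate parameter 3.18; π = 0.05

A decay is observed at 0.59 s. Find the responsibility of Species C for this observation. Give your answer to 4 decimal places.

The responsibility of component k is π_k f_k(x) divided by Σ_j π_j f_j(x).
Evaluate each component's likelihood at the observed value:
  L_A = 0.614557
  L_B = 0.61161
  L_C = 0.594806
  L_D = 0.487084
Prior × likelihood for each component:
  π_A·L_A = 0.15 × 0.614557 = 0.0921836
  π_B·L_B = 0.38 × 0.61161 = 0.232412
  π_C·L_C = 0.42 × 0.594806 = 0.249818
  π_D·L_D = 0.05 × 0.487084 = 0.0243542
Marginal: 0.0921836 + 0.232412 + 0.249818 + 0.0243542 = 0.598768
So the posterior for Species C is 0.249818 / 0.598768 ≈ 0.4172.

0.4172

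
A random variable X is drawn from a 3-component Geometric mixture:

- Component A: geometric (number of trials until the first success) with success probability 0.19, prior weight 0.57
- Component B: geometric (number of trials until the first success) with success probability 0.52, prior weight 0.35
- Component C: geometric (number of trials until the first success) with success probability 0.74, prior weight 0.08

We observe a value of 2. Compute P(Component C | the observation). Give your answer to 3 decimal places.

By Bayes' theorem, P(k | x) = π_k f_k(x) / Σ_j π_j f_j(x).
Geometric probabilities:
  f_A = 0.1539
  f_B = 0.2496
  f_C = 0.1924
Multiply by the mixture weights:
  π_A·f_A = 0.57 × 0.1539 = 0.087723
  π_B·f_B = 0.35 × 0.2496 = 0.08736
  π_C·f_C = 0.08 × 0.1924 = 0.015392
Marginal: 0.087723 + 0.08736 + 0.015392 = 0.190475
Responsibility of Component C: 0.015392 / 0.190475 ≈ 0.081

0.081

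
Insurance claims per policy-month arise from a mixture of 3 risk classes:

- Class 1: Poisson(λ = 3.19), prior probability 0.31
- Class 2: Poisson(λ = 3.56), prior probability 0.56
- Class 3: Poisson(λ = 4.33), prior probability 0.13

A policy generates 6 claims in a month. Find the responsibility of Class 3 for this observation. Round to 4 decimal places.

By Bayes' theorem, P(k | x) = w_k f_k(x) / Σ_j w_j f_j(x).
Component likelihoods at x = 6 claims:
  f_1 = e^(−3.19)·3.19^6/6! = 0.0602577
  f_2 = e^(−3.56)·3.56^6/6! = 0.0804043
  f_3 = e^(−4.33)·4.33^6/6! = 0.120531
Prior × likelihood for each component:
  w_1·f_1 = 0.31 × 0.0602577 = 0.0186799
  w_2·f_2 = 0.56 × 0.0804043 = 0.0450264
  w_3·f_3 = 0.13 × 0.120531 = 0.0156691
Normaliser: 0.0186799 + 0.0450264 + 0.0156691 = 0.0793753
So the posterior for Class 3 is 0.0156691 / 0.0793753 ≈ 0.1974.

0.1974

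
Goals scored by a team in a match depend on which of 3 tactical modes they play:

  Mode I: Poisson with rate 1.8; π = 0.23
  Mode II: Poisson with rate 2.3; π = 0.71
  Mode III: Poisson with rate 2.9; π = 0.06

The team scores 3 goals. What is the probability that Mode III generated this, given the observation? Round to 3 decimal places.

Apply Bayes' rule: the posterior for each component is proportional to its prior times its likelihood at x.
Evaluate each component's likelihood at the observed value:
  L_I = e^(−1.8)·1.8^3/3! = 0.160671
  L_II = e^(−2.3)·2.3^3/3! = 0.203308
  L_III = e^(−2.9)·2.9^3/3! = 0.22366
Prior × likelihood for each component:
  π_I·L_I = 0.23 × 0.160671 = 0.0369542
  π_II·L_II = 0.71 × 0.203308 = 0.144349
  π_III·L_III = 0.06 × 0.22366 = 0.0134196
Marginal: 0.0369542 + 0.144349 + 0.0134196 = 0.194723
So the posterior for Mode III is 0.0134196 / 0.194723 ≈ 0.069.

0.069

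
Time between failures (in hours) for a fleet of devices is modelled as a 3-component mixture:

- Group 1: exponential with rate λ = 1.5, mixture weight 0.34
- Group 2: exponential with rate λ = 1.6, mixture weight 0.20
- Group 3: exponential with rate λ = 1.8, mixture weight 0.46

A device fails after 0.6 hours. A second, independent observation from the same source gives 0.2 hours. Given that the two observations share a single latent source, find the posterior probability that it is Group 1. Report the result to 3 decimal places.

0.317

By Bayes' theorem, P(k | x) = π_k f_k(x) / Σ_j π_j f_j(x).
Since both observations come from the same component, the likelihood for component k is f_k(x₁)·f_k(x₂).
  p_1 = [0.609854] × [1.11123] = 0.677687
  p_2 = [0.612629] × [1.16184] = 0.711775
  p_3 = [0.611272] × [1.25582] = 0.767646
Multiply by the mixture weights:
  π_1·p_1 = 0.34 × 0.677687 = 0.230414
  π_2·p_2 = 0.20 × 0.711775 = 0.142355
  π_3·p_3 = 0.46 × 0.767646 = 0.353117
Marginal: 0.230414 + 0.142355 + 0.353117 = 0.725886
P(Group 1 | x₁,x₂) = 0.230414 / 0.725886 ≈ 0.317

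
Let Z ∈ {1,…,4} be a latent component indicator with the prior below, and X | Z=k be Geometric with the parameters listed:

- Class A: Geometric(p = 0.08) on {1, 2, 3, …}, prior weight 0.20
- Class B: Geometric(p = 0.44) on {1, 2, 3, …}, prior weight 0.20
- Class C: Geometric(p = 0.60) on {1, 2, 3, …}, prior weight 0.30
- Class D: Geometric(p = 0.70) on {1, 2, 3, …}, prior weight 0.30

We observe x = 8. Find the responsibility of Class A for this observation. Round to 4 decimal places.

By Bayes' theorem, P(k | x) = P(Z=k) f_k(x) / Σ_j P(Z=j) f_j(x).
Geometric probabilities:
  p_A = 0.0446277
  p_B = 0.00759922
  p_C = 0.00098304
  p_D = 0.00015309
Prior × likelihood for each component:
  P(Z=A)·p_A = 0.20 × 0.0446277 = 0.00892555
  P(Z=B)·p_B = 0.20 × 0.00759922 = 0.00151984
  P(Z=C)·p_C = 0.30 × 0.00098304 = 0.000294912
  P(Z=D)·p_D = 0.30 × 0.00015309 = 4.5927e-05
Normaliser: 0.00892555 + 0.00151984 + 0.000294912 + 4.5927e-05 = 0.0107862
P(Class A | the observation) ≈ 0.8275

0.8275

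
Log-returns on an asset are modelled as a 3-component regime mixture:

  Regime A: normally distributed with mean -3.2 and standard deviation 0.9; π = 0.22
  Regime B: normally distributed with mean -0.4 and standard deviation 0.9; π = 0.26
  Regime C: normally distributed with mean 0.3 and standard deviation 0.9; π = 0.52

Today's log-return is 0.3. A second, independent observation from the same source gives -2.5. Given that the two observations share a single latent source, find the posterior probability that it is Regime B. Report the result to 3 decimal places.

0.751

Posterior ∝ prior × likelihood, so P(k | x) ∝ π_k f_k(x); normalise over all components.
Since both observations come from the same component, the likelihood for component k is f_k(x₁)·f_k(x₂).
  f_A = [0.000230489] × [0.327572] = 7.55018e-05
  f_B = [0.327572] × [0.0291354] = 0.00954395
  f_C = [0.443269] × [0.00350668] = 0.00155441
Weight by the priors:
  π_A·f_A = 0.22 × 7.55018e-05 = 1.66104e-05
  π_B·f_B = 0.26 × 0.00954395 = 0.00248143
  π_C·f_C = 0.52 × 0.00155441 = 0.000808291
Normaliser: 1.66104e-05 + 0.00248143 + 0.000808291 = 0.00330633
Responsibility of Regime B: 0.00248143 / 0.00330633 ≈ 0.751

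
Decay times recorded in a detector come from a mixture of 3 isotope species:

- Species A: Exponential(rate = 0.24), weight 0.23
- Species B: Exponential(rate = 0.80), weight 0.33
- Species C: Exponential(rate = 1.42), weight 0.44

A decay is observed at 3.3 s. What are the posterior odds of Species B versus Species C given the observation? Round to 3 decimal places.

3.269

The posterior odds equal the prior odds times the likelihood ratio: (P(Z=i)/P(Z=j))·(f_i(x)/f_j(x)).
Exponential densities:
  p_A = 0.24·e^(−0.24·3.3) = 0.24·e^(−0.7920) = 0.108705
  p_B = 0.80·e^(−0.80·3.3) = 0.80·e^(−2.6400) = 0.057089
  p_C = 1.42·e^(−1.42·3.3) = 1.42·e^(−4.6860) = 0.0130974
Odds = (0.33/0.44) × (0.057089/0.0130974) = 0.75 × 4.35881 ≈ 3.269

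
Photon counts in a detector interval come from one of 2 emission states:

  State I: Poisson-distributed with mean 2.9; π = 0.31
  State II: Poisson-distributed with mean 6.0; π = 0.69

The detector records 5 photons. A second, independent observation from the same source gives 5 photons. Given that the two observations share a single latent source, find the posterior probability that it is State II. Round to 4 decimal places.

0.8665

The responsibility of component k is π_k f_k(x) divided by Σ_j π_j f_j(x).
Since both observations come from the same component, the likelihood for component k is f_k(x₁)·f_k(x₂).
  f_I = [0.0940491] × [0.0940491] = 0.00884524
  f_II = [0.160623] × [0.160623] = 0.0257998
Multiply by the mixture weights:
  π_I·f_I = 0.31 × 0.00884524 = 0.00274202
  π_II·f_II = 0.69 × 0.0257998 = 0.0178019
Marginal: 0.00274202 + 0.0178019 = 0.0205439
P(State II | x₁, x₂) ≈ 0.8665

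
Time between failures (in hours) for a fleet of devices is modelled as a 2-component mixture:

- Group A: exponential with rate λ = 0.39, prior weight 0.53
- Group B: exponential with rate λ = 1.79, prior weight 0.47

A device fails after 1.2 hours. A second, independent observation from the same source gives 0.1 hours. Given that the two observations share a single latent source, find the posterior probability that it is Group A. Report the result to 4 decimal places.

0.2483

The responsibility of component k is π_k f_k(x) divided by Σ_j π_j f_j(x).
Since both observations come from the same component, the likelihood for component k is f_k(x₁)·f_k(x₂).
  p_A = [0.39·e^(−0.39·1.2) = 0.39·e^(−0.4680) = 0.244239] × [0.375083] = 0.0916098
  p_B = [1.79·e^(−1.79·1.2) = 1.79·e^(−2.1480) = 0.208924] × [1.49663] = 0.312682
Multiply by the mixture weights:
  π_A·p_A = 0.53 × 0.0916098 = 0.0485532
  π_B·p_B = 0.47 × 0.312682 = 0.146961
Marginal: 0.0485532 + 0.146961 = 0.195514
P(Group A | x₁, x₂) ≈ 0.2483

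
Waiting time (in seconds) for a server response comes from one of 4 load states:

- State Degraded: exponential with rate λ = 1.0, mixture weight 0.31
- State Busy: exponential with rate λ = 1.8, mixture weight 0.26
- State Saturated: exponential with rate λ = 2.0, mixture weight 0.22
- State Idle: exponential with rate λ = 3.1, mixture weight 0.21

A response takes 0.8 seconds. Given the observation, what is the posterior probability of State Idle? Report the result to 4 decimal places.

0.1385

By Bayes' theorem, P(k | x) = π_k f_k(x) / Σ_j π_j f_j(x).
Component likelihoods at x = 0.8 seconds:
  f_Degraded = 0.449329
  f_Busy = 0.42647
  f_Saturated = 0.403793
  f_Idle = 0.259604
Prior × likelihood for each component:
  π_Degraded·f_Degraded = 0.31 × 0.449329 = 0.139292
  π_Busy·f_Busy = 0.26 × 0.42647 = 0.110882
  π_Saturated·f_Saturated = 0.22 × 0.403793 = 0.0888345
  π_Idle·f_Idle = 0.21 × 0.259604 = 0.0545168
Denominator: 0.139292 + 0.110882 + 0.0888345 + 0.0545168 = 0.393525
So the posterior for State Idle is 0.0545168 / 0.393525 ≈ 0.1385.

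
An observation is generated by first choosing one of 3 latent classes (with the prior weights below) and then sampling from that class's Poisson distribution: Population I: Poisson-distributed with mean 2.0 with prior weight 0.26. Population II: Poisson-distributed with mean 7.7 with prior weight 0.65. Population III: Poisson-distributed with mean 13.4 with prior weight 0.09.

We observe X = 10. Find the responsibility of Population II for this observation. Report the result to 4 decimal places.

0.8943

By Bayes' theorem, P(k | x) = P(Z=k) f_k(x) / Σ_j P(Z=j) f_j(x).
Evaluate each component's likelihood at the observed value:
  L_I = e^(−2.0)·2.0^10/10! = 3.81899e-05
  L_II = e^(−7.7)·7.7^10/10! = 0.0914275
  L_III = e^(−13.4)·13.4^10/10! = 0.0779361
Unnormalised posteriors:
  P(Z=I)·L_I = 0.26 × 3.81899e-05 = 9.92936e-06
  P(Z=II)·L_II = 0.65 × 0.0914275 = 0.0594279
  P(Z=III)·L_III = 0.09 × 0.0779361 = 0.00701425
Denominator: 9.92936e-06 + 0.0594279 + 0.00701425 = 0.066452
So the posterior for Population II is 0.0594279 / 0.066452 ≈ 0.8943.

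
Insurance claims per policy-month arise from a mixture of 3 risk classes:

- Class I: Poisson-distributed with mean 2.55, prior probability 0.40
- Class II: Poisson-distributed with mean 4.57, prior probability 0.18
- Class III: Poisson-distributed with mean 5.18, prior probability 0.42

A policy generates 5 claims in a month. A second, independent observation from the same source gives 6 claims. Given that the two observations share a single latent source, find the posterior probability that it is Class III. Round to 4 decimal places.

Apply Bayes' rule: the posterior for each component is proportional to its prior times its likelihood at x.
Since both observations come from the same component, the likelihood for component k is f_k(x₁)·f_k(x₂).
  f_I = [e^(−2.55)·2.55^5/5! = 0.0701566] × [0.0298166] = 0.00209183
  f_II = [e^(−4.57)·4.57^5/5! = 0.172058] × [0.131051] = 0.0225483
  f_III = [e^(−5.18)·5.18^5/5! = 0.174913] × [0.151008] = 0.0264133
Unnormalised posteriors:
  P(Z=I)·f_I = 0.40 × 0.00209183 = 0.000836732
  P(Z=II)·f_II = 0.18 × 0.0225483 = 0.00405869
  P(Z=III)·f_III = 0.42 × 0.0264133 = 0.0110936
Denominator: 0.000836732 + 0.00405869 + 0.0110936 = 0.015989
P(Class III | x₁,x₂) = 0.0110936 / 0.015989 ≈ 0.6938

0.6938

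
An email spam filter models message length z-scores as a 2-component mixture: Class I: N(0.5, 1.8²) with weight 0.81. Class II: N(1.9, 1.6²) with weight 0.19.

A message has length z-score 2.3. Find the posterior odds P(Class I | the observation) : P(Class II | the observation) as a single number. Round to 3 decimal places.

The posterior odds equal the prior odds times the likelihood ratio: (P(Z=i)/P(Z=j))·(f_i(x)/f_j(x)).
Component likelihoods at x = 2.3:
  p_I = (1/(1.8·√(2π)))·exp(−(2.3−0.5)²/(2·1.8²)) = 0.221635·exp(-0.50000) = 0.134428
  p_II = (1/(1.6·√(2π)))·exp(−(2.3−1.9)²/(2·1.6²)) = 0.249339·exp(-0.03125) = 0.241668
0.108887 / 0.0459168 ≈ 2.371

2.371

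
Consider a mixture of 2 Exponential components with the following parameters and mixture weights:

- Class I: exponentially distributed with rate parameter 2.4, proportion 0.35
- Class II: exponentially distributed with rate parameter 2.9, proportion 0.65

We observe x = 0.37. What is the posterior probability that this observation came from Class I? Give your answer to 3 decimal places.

0.349

By Bayes' theorem, P(k | x) = P(Z=k) f_k(x) / Σ_j P(Z=j) f_j(x).
Component likelihoods at x = 0.37:
  p_I = 2.4·e^(−2.4·0.37) = 2.4·e^(−0.8880) = 0.987547
  p_II = 2.9·e^(−2.9·0.37) = 2.9·e^(−1.0730) = 0.991745
Prior × likelihood for each component:
  P(Z=I)·p_I = 0.35 × 0.987547 = 0.345641
  P(Z=II)·p_II = 0.65 × 0.991745 = 0.644634
Marginal: 0.345641 + 0.644634 = 0.990276
Responsibility of Class I: 0.345641 / 0.990276 ≈ 0.349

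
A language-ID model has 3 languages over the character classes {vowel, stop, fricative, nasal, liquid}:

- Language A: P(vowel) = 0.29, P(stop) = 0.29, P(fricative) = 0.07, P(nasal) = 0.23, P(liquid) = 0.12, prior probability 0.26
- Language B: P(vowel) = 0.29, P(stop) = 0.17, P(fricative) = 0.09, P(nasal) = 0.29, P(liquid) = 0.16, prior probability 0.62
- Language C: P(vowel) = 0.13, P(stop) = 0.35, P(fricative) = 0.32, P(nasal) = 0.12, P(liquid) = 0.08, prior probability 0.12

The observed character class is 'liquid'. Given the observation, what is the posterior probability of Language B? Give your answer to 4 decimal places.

0.7086

By Bayes' theorem, P(k | x) = P(Z=k) f_k(x) / Σ_j P(Z=j) f_j(x).
Evaluate each component's likelihood at the observed value:
  L_A = P(liquid | comp) = 0.12
  L_B = P(liquid | comp) = 0.16
  L_C = P(liquid | comp) = 0.08
Weight by the priors:
  P(Z=A)·L_A = 0.26 × 0.12 = 0.0312
  P(Z=B)·L_B = 0.62 × 0.16 = 0.0992
  P(Z=C)·L_C = 0.12 × 0.08 = 0.0096
Marginal: 0.0312 + 0.0992 + 0.0096 = 0.14
Responsibility of Language B: 0.0992 / 0.14 ≈ 0.7086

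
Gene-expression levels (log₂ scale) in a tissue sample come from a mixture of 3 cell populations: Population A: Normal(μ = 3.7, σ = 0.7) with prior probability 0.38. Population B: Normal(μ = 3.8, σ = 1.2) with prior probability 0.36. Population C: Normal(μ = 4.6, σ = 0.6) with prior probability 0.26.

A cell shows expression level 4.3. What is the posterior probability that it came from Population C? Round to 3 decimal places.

0.370

The responsibility of component k is π_k f_k(x) divided by Σ_j π_j f_j(x).
Normal densities:
  p_A = 0.394707
  p_B = 0.30481
  p_C = 0.586776
Weight by the priors:
  π_A·p_A = 0.38 × 0.394707 = 0.149989
  π_B·p_B = 0.36 × 0.30481 = 0.109732
  π_C·p_C = 0.26 × 0.586776 = 0.152562
Evidence: 0.149989 + 0.109732 + 0.152562 = 0.412282
So the posterior for Population C is 0.152562 / 0.412282 ≈ 0.370.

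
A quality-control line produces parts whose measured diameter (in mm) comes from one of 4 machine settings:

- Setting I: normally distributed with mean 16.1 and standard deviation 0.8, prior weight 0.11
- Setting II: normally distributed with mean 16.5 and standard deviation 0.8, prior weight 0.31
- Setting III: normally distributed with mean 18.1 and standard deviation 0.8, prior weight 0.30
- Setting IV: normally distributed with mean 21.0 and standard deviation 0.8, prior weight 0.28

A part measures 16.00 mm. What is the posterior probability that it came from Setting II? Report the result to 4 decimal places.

0.6823

Posterior ∝ prior × likelihood, so P(k | x) ∝ P(Z=k) f_k(x); normalise over all components.
Normal densities:
  f_I = 0.494797
  f_II = 0.410201
  f_III = 0.0159052
  f_IV = 1.6425e-09
Multiply by the mixture weights:
  P(Z=I)·f_I = 0.11 × 0.494797 = 0.0544277
  P(Z=II)·f_II = 0.31 × 0.410201 = 0.127162
  P(Z=III)·f_III = 0.30 × 0.0159052 = 0.00477157
  P(Z=IV)·f_IV = 0.28 × 1.6425e-09 = 4.59901e-10
Sum: 0.0544277 + 0.127162 + 0.00477157 + 4.59901e-10 = 0.186362
So the posterior for Setting II is 0.127162 / 0.186362 ≈ 0.6823.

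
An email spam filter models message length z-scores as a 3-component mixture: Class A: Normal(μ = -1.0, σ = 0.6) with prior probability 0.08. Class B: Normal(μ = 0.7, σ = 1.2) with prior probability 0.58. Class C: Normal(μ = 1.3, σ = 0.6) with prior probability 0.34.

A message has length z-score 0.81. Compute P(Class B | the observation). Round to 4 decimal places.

0.5416

The responsibility of component k is P(Z=k) f_k(x) divided by Σ_j P(Z=j) f_j(x).
Evaluate each component's likelihood at the observed value:
  L_A = 0.0070252
  L_B = 0.331058
  L_C = 0.476358
Multiply by the mixture weights:
  P(Z=A)·L_A = 0.08 × 0.0070252 = 0.000562016
  P(Z=B)·L_B = 0.58 × 0.331058 = 0.192014
  P(Z=C)·L_C = 0.34 × 0.476358 = 0.161962
Sum: 0.000562016 + 0.192014 + 0.161962 = 0.354537
P(Class B | data) = 0.192014 / 0.354537 ≈ 0.5416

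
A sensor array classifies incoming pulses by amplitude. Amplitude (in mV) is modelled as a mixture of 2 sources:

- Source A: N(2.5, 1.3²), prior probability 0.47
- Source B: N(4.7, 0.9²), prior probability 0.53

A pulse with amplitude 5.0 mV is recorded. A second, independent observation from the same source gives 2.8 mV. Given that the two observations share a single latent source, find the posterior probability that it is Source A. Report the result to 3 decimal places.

By Bayes' theorem, P(k | x) = w_k f_k(x) / Σ_j w_j f_j(x).
Since both observations come from the same component, the likelihood for component k is f_k(x₁)·f_k(x₂).
  p_A = [0.0482956] × [0.298815] = 0.0144315
  p_B = [0.419315] × [0.0477406] = 0.0200183
Multiply by the mixture weights:
  w_A·p_A = 0.47 × 0.0144315 = 0.00678278
  w_B·p_B = 0.53 × 0.0200183 = 0.0106097
Evidence: 0.00678278 + 0.0106097 = 0.0173925
So the posterior for Source A is 0.00678278 / 0.0173925 ≈ 0.390.

0.390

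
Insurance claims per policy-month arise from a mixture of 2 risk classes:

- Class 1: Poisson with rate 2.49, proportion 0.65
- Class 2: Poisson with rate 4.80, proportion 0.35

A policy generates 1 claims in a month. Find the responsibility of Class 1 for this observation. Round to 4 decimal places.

0.9066

Posterior ∝ prior × likelihood, so P(k | x) ∝ w_k f_k(x); normalise over all components.
Component likelihoods at x = 1 claims:
  f_1 = 0.206446
  f_2 = 0.0395028
Weight by the priors:
  w_1·f_1 = 0.65 × 0.206446 = 0.13419
  w_2·f_2 = 0.35 × 0.0395028 = 0.013826
Normaliser: 0.13419 + 0.013826 = 0.148016
So the posterior for Class 1 is 0.13419 / 0.148016 ≈ 0.9066.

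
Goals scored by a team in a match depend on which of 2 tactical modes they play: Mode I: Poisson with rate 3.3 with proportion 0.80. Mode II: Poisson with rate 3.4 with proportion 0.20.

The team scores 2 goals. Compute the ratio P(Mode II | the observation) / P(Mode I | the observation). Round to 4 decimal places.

0.2401

The posterior odds equal the prior odds times the likelihood ratio: (π_i/π_j)·(f_i(x)/f_j(x)).
Poisson probabilities:
  L_I = 0.200829
  L_II = 0.192898
Odds = (0.20/0.80) × (0.192898/0.200829) = 0.25 × 0.960507 ≈ 0.2401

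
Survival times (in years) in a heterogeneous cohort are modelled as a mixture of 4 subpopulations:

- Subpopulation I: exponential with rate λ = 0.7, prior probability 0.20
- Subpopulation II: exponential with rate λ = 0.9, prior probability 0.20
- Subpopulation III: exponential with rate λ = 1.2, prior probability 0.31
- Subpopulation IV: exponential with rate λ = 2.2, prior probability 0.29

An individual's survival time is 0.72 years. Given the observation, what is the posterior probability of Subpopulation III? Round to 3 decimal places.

0.336

By Bayes' theorem, P(k | x) = π_k f_k(x) / Σ_j π_j f_j(x).
Component likelihoods at x = 0.72 years:
  f_I = 0.7·e^(−0.7·0.72) = 0.7·e^(−0.5040) = 0.422877
  f_II = 0.9·e^(−0.9·0.72) = 0.9·e^(−0.6480) = 0.470782
  f_III = 1.2·e^(−1.2·0.72) = 1.2·e^(−0.8640) = 0.505767
  f_IV = 2.2·e^(−2.2·0.72) = 2.2·e^(−1.5840) = 0.451336
Multiply by the mixture weights:
  π_I·f_I = 0.20 × 0.422877 = 0.0845753
  π_II·f_II = 0.20 × 0.470782 = 0.0941564
  π_III·f_III = 0.31 × 0.505767 = 0.156788
  π_IV·f_IV = 0.29 × 0.451336 = 0.130888
Denominator: 0.0845753 + 0.0941564 + 0.156788 + 0.130888 = 0.466407
P(Subpopulation III | 0.72 years) = 0.156788 / 0.466407 ≈ 0.336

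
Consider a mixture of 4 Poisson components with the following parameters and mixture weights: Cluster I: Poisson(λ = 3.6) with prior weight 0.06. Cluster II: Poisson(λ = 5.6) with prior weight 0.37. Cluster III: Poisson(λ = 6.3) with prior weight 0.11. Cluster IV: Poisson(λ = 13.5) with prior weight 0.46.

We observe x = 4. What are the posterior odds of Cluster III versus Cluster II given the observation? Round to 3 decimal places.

Only the two components matter; the odds are (P(Z=i) f_i(x)) / (P(Z=j) f_j(x)).
Poisson probabilities:
  f_I = e^(−3.6)·3.6^4/4! = 0.191222
  f_II = e^(−5.6)·5.6^4/4! = 0.151528
  f_III = e^(−6.3)·6.3^4/4! = 0.12053
  f_IV = e^(−13.5)·13.5^4/4! = 0.00189735
Odds = (0.11/0.37) × (0.12053/0.151528) = 0.297297 × 0.795434 ≈ 0.236

0.236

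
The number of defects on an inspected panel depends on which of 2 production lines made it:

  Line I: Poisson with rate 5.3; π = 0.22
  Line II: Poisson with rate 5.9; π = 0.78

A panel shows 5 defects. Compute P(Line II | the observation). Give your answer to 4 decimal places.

0.7689

Posterior ∝ prior × likelihood, so P(k | x) ∝ w_k f_k(x); normalise over all components.
Evaluate each component's likelihood at the observed value:
  f_I = e^(−5.3)·5.3^5/5! = 0.173955
  f_II = e^(−5.9)·5.9^5/5! = 0.163208
Multiply by the mixture weights:
  w_I·f_I = 0.22 × 0.173955 = 0.0382701
  w_II·f_II = 0.78 × 0.163208 = 0.127302
Denominator: 0.0382701 + 0.127302 = 0.165572
Responsibility of Line II: 0.127302 / 0.165572 ≈ 0.7689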